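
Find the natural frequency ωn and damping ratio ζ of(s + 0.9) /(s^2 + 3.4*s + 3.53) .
Underdamped: complex pole -1.7 + 0.8j. ωn = |pole| = 1.879, ζ = -Re(pole)/ωn = 0.9048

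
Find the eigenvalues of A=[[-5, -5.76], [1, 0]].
Eigenvalues solve det(λI - A) = 0.
Characteristic polynomial: λ^2 + 5*λ + 5.76 = 0.
Factor: (λ + 1.8)(λ + 3.2) = 0.
Roots: -1.8, -3.2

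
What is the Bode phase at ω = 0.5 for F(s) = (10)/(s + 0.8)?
Substitute s = j*0.5: F(j0.5) = 8.98876 - 5.61798j.
∠F(j0.5) = atan2(Im, Re) = atan2(-5.61798, 8.98876) = -32.01°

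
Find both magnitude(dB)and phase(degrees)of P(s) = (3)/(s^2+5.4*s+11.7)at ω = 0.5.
Substitute s = j*0.5: P(j0.5) = 0.248207 - 0.0585292j.
|P| = 20*log₁₀(sqrt(Re²+Im²)) = -11.87 dB.
∠P = atan2(Im, Re) = -13.27°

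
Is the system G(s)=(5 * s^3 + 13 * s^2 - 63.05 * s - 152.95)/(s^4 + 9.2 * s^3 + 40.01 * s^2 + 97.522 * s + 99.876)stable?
Denominator: s^4 + 9.2*s^3 + 40.01*s^2 + 97.522*s + 99.876 = (s + 3)(s + 2.8)(s^2 + 3.4*s + 11.89). Poles: -1.7 + 3j, -1.7 - 3j, -2.8, -3. All Re(p)<0: Yes (stable)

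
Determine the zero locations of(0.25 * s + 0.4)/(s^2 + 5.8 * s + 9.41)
Set numerator = 0: 0.25*s + 0.4 = 0 → Zeros: -1.6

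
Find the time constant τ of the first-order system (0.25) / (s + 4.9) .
First-order system: τ = -1/pole. Pole = -4.9. τ = -1/(-4.9) = 0.2041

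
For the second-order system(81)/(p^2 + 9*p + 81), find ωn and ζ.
Standard form: ωn²/(p²+2ζωn·p+ωn²).
const=81=ωn² → ωn=9, p coeff=9=2ζωn → ζ=0.5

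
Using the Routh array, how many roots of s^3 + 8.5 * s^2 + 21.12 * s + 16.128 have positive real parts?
Routh array:
s^3: [1, 21.12]; s^2: [8.5, 16.128]; s^1: [19.2226]; s^0: [16.128]
First column: [1, 8.5, 19.2226, 16.128]. Sign changes = RHP roots = 0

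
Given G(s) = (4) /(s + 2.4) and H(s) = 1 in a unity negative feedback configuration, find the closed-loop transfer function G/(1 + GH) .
Closed-loop T = G/(1+GH).
Numerator: G_num * H_den = 4.
Denominator: G_den * H_den + G_num * H_num = (s + 2.4) + (4) = s + 6.4.
T(s) = (4)/(s + 6.4)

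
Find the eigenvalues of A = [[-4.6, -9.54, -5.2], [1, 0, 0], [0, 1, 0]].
Eigenvalues solve det(λI - A) = 0.
Characteristic polynomial: λ^3 + 4.6*λ^2 + 9.54*λ + 5.2 = 0.
Factor: (λ + 0.8)(λ^2 + 3.8*λ + 6.5) = 0.
Roots: -0.8, -1.9 + 1.7j, -1.9 - 1.7j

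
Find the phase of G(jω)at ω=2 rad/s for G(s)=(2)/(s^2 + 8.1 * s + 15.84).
Substitute s = j*2: G(j2) = 0.0588139 - 0.0804718j.
∠G(j2) = atan2(Im, Re) = atan2(-0.0804718, 0.0588139) = -53.84°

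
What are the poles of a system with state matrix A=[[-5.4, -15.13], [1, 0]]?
Eigenvalues solve det(λI - A) = 0.
Characteristic polynomial: λ^2 + 5.4*λ + 15.13 = 0.
Roots: -2.7 + 2.8j, -2.7 - 2.8j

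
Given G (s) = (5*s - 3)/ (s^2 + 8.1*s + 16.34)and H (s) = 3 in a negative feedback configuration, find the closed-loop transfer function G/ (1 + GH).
Closed-loop T = G/(1+GH).
Numerator: G_num * H_den = 5*s - 3.
Denominator: G_den * H_den + G_num * H_num = (s^2 + 8.1*s + 16.34) + (15*s - 9) = s^2 + 23.1*s + 7.34.
T(s) = (5*s - 3)/(s^2 + 23.1*s + 7.34)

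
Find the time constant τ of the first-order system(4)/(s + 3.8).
First-order system: τ = -1/pole. Pole = -3.8. τ = -1/(-3.8) = 0.2632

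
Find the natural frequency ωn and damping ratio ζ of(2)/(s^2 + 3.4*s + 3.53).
Underdamped: complex pole -1.7 + 0.8j. ωn = |pole| = 1.879, ζ = -Re(pole)/ωn = 0.9048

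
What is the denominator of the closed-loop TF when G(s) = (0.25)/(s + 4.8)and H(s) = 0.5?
Characteristic poly = G_den * H_den + G_num * H_num = (s + 4.8) + (0.125) = s + 4.925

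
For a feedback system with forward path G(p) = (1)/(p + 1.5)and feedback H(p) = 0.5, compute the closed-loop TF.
Closed-loop T = G/(1+GH).
Numerator: G_num * H_den = 1.
Denominator: G_den * H_den + G_num * H_num = (p + 1.5) + (0.5) = p + 2.
T(p) = (1)/(p + 2)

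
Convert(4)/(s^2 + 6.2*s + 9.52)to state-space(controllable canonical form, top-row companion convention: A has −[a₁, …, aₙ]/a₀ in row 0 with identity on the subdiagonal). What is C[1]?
Reachable canonical form: C = numerator coefficients (right-aligned, zero-padded to length n).
num = 4, C = [[0, 4]].
C[1] = 4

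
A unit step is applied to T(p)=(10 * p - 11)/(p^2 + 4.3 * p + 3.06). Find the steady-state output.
FVT: lim_{t→∞} y(t) = lim_{p→0} p*Y(p) where Y(p) = T(p)/p.
= lim_{p→0} T(p) = T(0) = num(0)/den(0) = -11/3.06 = -3.595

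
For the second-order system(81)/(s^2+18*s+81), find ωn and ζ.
Standard form: ωn²/(s²+2ζωn·s+ωn²).
const=81=ωn² → ωn=9, s coeff=18=2ζωn → ζ=1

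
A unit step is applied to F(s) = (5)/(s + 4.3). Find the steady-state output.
FVT: lim_{t→∞} y(t) = lim_{s→0} s*Y(s) where Y(s) = F(s)/s.
= lim_{s→0} F(s) = F(0) = num(0)/den(0) = 5/4.3 = 1.163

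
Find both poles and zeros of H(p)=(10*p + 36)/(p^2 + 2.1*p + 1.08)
Set denominator = 0: p^2 + 2.1*p + 1.08 = (p + 0.9)(p + 1.2) = 0 → Poles: -0.9, -1.2
Set numerator = 0: 10*p + 36 = 0 → Zeros: -3.6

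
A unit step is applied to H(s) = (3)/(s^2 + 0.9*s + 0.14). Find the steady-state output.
FVT: lim_{t→∞} y(t) = lim_{s→0} s*Y(s) where Y(s) = H(s)/s.
= lim_{s→0} H(s) = H(0) = num(0)/den(0) = 3/0.14 = 21.43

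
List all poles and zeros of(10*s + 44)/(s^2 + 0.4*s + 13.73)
Set denominator = 0: s^2 + 0.4*s + 13.73 = 0 → Poles: -0.2 + 3.7j, -0.2 - 3.7j
Set numerator = 0: 10*s + 44 = 0 → Zeros: -4.4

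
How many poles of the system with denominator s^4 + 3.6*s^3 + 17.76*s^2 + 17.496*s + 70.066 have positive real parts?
s^4 + 3.6*s^3 + 17.76*s^2 + 17.496*s + 70.066 = (s^2 - 0.2*s + 5.3)(s^2 + 3.8*s + 13.22). Poles: -1.9 + 3.1j, -1.9 - 3.1j, 0.1 + 2.3j, 0.1 - 2.3j. RHP poles (Re>0): 2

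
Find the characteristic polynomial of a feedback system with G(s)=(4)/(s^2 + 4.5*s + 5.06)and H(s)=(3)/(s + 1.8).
Characteristic poly = G_den * H_den + G_num * H_num = (s^3 + 6.3*s^2 + 13.16*s + 9.108) + (12) = s^3 + 6.3*s^2 + 13.16*s + 21.108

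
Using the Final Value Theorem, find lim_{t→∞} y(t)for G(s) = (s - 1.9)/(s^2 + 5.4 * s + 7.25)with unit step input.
FVT: lim_{t→∞} y(t) = lim_{s→0} s*Y(s) where Y(s) = G(s)/s.
= lim_{s→0} G(s) = G(0) = num(0)/den(0) = -1.9/7.25 = -0.2621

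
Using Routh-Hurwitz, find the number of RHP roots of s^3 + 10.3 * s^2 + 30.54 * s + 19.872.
Routh array:
s^3: [1, 30.54]; s^2: [10.3, 19.872]; s^1: [28.6107]; s^0: [19.872]
First column: [1, 10.3, 28.6107, 19.872]. Sign changes = RHP roots = 0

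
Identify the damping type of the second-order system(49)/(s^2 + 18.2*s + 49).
Standard form: ωn²/(s²+2ζωn·s+ωn²) gives ωn=7, ζ=1.3.
Overdamped (ζ = 1.3 > 1)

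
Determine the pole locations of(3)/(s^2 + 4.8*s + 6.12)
Set denominator = 0: s^2 + 4.8*s + 6.12 = 0 → Poles: -2.4 + 0.6j, -2.4 - 0.6j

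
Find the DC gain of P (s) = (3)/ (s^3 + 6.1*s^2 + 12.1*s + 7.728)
DC gain = P(0) = num(0)/den(0) = 3/7.728 = 0.3882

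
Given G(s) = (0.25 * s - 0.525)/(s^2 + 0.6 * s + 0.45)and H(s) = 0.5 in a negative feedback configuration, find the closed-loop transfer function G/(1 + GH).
Closed-loop T = G/(1+GH).
Numerator: G_num * H_den = 0.25*s - 0.525.
Denominator: G_den * H_den + G_num * H_num = (s^2 + 0.6*s + 0.45) + (0.125*s - 0.2625) = s^2 + 0.725*s + 0.1875.
T(s) = (0.25*s - 0.525)/(s^2 + 0.725*s + 0.1875)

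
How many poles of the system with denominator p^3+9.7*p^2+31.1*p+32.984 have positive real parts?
p^3 + 9.7*p^2 + 31.1*p + 32.984 = (p + 3.8)(p + 2.8)(p + 3.1). Poles: -2.8, -3.1, -3.8. RHP poles (Re>0): 0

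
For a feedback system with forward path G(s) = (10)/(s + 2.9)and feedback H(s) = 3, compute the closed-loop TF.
Closed-loop T = G/(1+GH).
Numerator: G_num * H_den = 10.
Denominator: G_den * H_den + G_num * H_num = (s + 2.9) + (30) = s + 32.9.
T(s) = (10)/(s + 32.9)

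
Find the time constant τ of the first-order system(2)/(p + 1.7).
First-order system: τ = -1/pole. Pole = -1.7. τ = -1/(-1.7) = 0.5882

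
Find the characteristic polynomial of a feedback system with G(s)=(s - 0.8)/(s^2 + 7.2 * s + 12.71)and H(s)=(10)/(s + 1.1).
Characteristic poly = G_den * H_den + G_num * H_num = (s^3 + 8.3*s^2 + 20.63*s + 13.981) + (10*s - 8) = s^3 + 8.3*s^2 + 30.63*s + 5.981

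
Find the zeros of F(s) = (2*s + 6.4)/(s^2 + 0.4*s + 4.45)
Set numerator = 0: 2*s + 6.4 = 0 → Zeros: -3.2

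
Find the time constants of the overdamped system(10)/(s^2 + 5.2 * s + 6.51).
Overdamped: real poles at -3.1, -2.1. τ = -1/pole → τ₁ = 0.3226, τ₂ = 0.4762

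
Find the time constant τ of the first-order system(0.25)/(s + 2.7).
First-order system: τ = -1/pole. Pole = -2.7. τ = -1/(-2.7) = 0.3704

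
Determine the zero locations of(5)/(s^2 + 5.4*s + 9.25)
Numerator is a nonzero constant (5) → Zeros: none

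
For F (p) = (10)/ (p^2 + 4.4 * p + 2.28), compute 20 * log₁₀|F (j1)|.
Substitute p = j*1: F(j1) = 0.60957 - 2.0954j.
|F(j1)| = sqrt(Re² + Im²) = 2.182.
20*log₁₀(2.182) = 6.78 dB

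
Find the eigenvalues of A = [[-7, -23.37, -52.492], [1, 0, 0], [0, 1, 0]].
Eigenvalues solve det(λI - A) = 0.
Characteristic polynomial: λ^3 + 7*λ^2 + 23.37*λ + 52.492 = 0.
Factor: (λ + 4.4)(λ^2 + 2.6*λ + 11.93) = 0.
Roots: -1.3 + 3.2j, -1.3 - 3.2j, -4.4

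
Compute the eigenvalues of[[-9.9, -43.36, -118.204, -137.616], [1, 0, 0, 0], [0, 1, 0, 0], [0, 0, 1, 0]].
Eigenvalues solve det(λI - A) = 0.
Characteristic polynomial: λ^4 + 9.9*λ^3 + 43.36*λ^2 + 118.204*λ + 137.616 = 0.
Factor: (λ + 2.4)(λ + 4.7)(λ^2 + 2.8*λ + 12.2) = 0.
Roots: -1.4 + 3.2j, -1.4 - 3.2j, -2.4, -4.7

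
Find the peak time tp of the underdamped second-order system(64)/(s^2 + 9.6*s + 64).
Standard form: ωn²/(s²+2ζωn·s+ωn²) → ωn = 8, ζ = 0.6.
ωd = ωn·√(1-ζ²) = 8·√(1-0.6²) = 6.4.
tp = π/ωd = π/6.4 = 0.4909 s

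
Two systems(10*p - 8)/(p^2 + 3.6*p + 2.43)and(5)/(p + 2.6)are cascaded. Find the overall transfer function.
Series: H = H₁ · H₂ = (n₁·n₂)/(d₁·d₂).
Num: n₁·n₂ = 50*p - 40. Den: d₁·d₂ = p^3 + 6.2*p^2 + 11.79*p + 6.318.
H(p) = (50*p - 40)/(p^3 + 6.2*p^2 + 11.79*p + 6.318)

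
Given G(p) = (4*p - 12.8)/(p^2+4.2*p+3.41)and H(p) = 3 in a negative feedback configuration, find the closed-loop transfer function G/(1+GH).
Closed-loop T = G/(1+GH).
Numerator: G_num * H_den = 4*p - 12.8.
Denominator: G_den * H_den + G_num * H_num = (p^2 + 4.2*p + 3.41) + (12*p - 38.4) = p^2 + 16.2*p - 34.99.
T(p) = (4*p - 12.8)/(p^2 + 16.2*p - 34.99)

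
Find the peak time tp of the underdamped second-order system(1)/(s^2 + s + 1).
Standard form: ωn²/(s²+2ζωn·s+ωn²) → ωn = 1, ζ = 0.5.
ωd = ωn·√(1-ζ²) = 1·√(1-0.5²) = 0.866.
tp = π/ωd = π/0.866 = 3.628 s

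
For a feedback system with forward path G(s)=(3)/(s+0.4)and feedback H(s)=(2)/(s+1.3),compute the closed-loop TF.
Closed-loop T = G/(1+GH).
Numerator: G_num * H_den = 3*s + 3.9.
Denominator: G_den * H_den + G_num * H_num = (s^2 + 1.7*s + 0.52) + (6) = s^2 + 1.7*s + 6.52.
T(s) = (3*s + 3.9)/(s^2 + 1.7*s + 6.52)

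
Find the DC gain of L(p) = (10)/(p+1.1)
DC gain = L(0) = num(0)/den(0) = 10/1.1 = 9.091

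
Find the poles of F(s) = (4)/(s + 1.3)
Set denominator = 0: s + 1.3 = 0 → Poles: -1.3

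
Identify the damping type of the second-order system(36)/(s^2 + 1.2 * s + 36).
Standard form: ωn²/(s²+2ζωn·s+ωn²) gives ωn=6, ζ=0.1.
Underdamped (ζ = 0.1 < 1)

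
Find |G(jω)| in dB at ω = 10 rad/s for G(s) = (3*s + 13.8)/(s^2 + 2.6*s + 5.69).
Substitute s = j*10: G(j10) = -0.0544888 - 0.333122j.
|G(j10)| = sqrt(Re² + Im²) = 0.3375.
20*log₁₀(0.3375) = -9.43 dB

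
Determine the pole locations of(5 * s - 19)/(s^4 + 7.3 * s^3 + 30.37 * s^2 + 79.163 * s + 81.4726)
Set denominator = 0: s^4 + 7.3*s^3 + 30.37*s^2 + 79.163*s + 81.4726 = (s + 2.9)(s + 2.2)(s^2 + 2.2*s + 12.77) = 0 → Poles: -1.1 + 3.4j, -1.1 - 3.4j, -2.2, -2.9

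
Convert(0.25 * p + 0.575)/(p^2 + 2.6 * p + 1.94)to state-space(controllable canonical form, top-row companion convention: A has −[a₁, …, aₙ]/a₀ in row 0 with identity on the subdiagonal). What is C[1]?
Reachable canonical form: C = numerator coefficients (right-aligned, zero-padded to length n).
num = 0.25*p + 0.575, C = [[0.25, 0.575]].
C[1] = 0.575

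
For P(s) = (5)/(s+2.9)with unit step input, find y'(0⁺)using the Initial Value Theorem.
IVT: y'(0⁺) = lim_{s→∞} s²·Y(s) = lim_{s→∞} s·P(s).
deg(num) = 0, deg(den) = 1, relative degree = 1, so s·P(s) → (leading num)/(leading den) = 5/1 = 5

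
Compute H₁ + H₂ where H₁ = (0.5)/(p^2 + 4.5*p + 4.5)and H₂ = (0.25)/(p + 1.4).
Parallel: H = H₁ + H₂ = (n₁·d₂ + n₂·d₁)/(d₁·d₂).
n₁·d₂ = 0.5*p + 0.7. n₂·d₁ = 0.25*p^2 + 1.125*p + 1.125. Sum = 0.25*p^2 + 1.625*p + 1.825. d₁·d₂ = p^3 + 5.9*p^2 + 10.8*p + 6.3.
H(p) = (0.25*p^2 + 1.625*p + 1.825)/(p^3 + 5.9*p^2 + 10.8*p + 6.3)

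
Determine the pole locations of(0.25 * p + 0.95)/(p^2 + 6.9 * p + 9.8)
Set denominator = 0: p^2 + 6.9*p + 9.8 = (p + 2)(p + 4.9) = 0 → Poles: -2, -4.9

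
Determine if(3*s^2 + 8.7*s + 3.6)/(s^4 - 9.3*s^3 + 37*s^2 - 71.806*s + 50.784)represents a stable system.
Denominator: s^4 - 9.3*s^3 + 37*s^2 - 71.806*s + 50.784 = (s - 3.2)(s - 1.5)(s^2 - 4.6*s + 10.58). Poles: 1.5, 2.3 + 2.3j, 2.3 - 2.3j, 3.2. All Re(p)<0: No (unstable)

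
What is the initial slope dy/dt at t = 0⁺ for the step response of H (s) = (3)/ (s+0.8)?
IVT: y'(0⁺) = lim_{s→∞} s²·Y(s) = lim_{s→∞} s·H(s).
deg(num) = 0, deg(den) = 1, relative degree = 1, so s·H(s) → (leading num)/(leading den) = 3/1 = 3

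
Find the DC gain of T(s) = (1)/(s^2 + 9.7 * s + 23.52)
DC gain = T(0) = num(0)/den(0) = 1/23.52 = 0.04252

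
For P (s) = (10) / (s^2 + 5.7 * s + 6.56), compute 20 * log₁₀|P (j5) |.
Substitute s = j*5: P(j5) = -0.16003 - 0.247335j.
|P(j5)| = sqrt(Re² + Im²) = 0.2946.
20*log₁₀(0.2946) = -10.62 dB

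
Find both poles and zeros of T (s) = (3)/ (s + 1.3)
Set denominator = 0: s + 1.3 = 0 → Poles: -1.3
Numerator is a nonzero constant (3) → Zeros: none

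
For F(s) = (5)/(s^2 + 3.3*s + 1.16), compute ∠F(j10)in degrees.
Substitute s = j*10: F(j10) = -0.0455134 - 0.0151957j.
∠F(j10) = atan2(Im, Re) = atan2(-0.0151957, -0.0455134) = -161.54°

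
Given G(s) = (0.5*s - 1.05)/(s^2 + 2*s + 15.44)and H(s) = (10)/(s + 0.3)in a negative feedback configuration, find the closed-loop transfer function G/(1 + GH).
Closed-loop T = G/(1+GH).
Numerator: G_num * H_den = 0.5*s^2 - 0.9*s - 0.315.
Denominator: G_den * H_den + G_num * H_num = (s^3 + 2.3*s^2 + 16.04*s + 4.632) + (5*s - 10.5) = s^3 + 2.3*s^2 + 21.04*s - 5.868.
T(s) = (0.5*s^2 - 0.9*s - 0.315)/(s^3 + 2.3*s^2 + 21.04*s - 5.868)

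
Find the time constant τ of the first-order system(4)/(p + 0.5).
First-order system: τ = -1/pole. Pole = -0.5. τ = -1/(-0.5) = 2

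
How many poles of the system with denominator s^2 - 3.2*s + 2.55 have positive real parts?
s^2 - 3.2*s + 2.55 = (s - 1.5)(s - 1.7). Poles: 1.5, 1.7. RHP poles (Re>0): 2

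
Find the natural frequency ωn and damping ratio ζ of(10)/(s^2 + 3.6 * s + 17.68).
Underdamped: complex pole -1.8 + 3.8j. ωn = |pole| = 4.205, ζ = -Re(pole)/ωn = 0.4281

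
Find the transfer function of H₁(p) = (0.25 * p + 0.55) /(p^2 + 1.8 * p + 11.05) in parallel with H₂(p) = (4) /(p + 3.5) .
Parallel: H = H₁ + H₂ = (n₁·d₂ + n₂·d₁)/(d₁·d₂).
n₁·d₂ = 0.25*p^2 + 1.425*p + 1.925. n₂·d₁ = 4*p^2 + 7.2*p + 44.2. Sum = 4.25*p^2 + 8.625*p + 46.125. d₁·d₂ = p^3 + 5.3*p^2 + 17.35*p + 38.675.
H(p) = (4.25*p^2 + 8.625*p + 46.125)/(p^3 + 5.3*p^2 + 17.35*p + 38.675)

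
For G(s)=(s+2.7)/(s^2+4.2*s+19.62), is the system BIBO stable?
Denominator: s^2 + 4.2*s + 19.62. Poles: -2.1 + 3.9j, -2.1 - 3.9j. All Re(p)<0: Yes (stable)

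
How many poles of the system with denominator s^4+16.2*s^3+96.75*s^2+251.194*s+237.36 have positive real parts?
s^4 + 16.2*s^3 + 96.75*s^2 + 251.194*s + 237.36 = (s + 4.3)(s + 4.6)(s + 4.8)(s + 2.5). Poles: -2.5, -4.3, -4.6, -4.8. RHP poles (Re>0): 0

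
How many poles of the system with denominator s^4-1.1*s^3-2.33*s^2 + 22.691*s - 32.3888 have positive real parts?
s^4 - 1.1*s^3 - 2.33*s^2 + 22.691*s - 32.3888 = (s - 1.6)(s + 3.1)(s^2 - 2.6*s + 6.53). Poles: -3.1, 1.3 + 2.2j, 1.3 - 2.2j, 1.6. RHP poles (Re>0): 3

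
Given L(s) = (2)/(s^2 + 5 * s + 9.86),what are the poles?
Set denominator = 0: s^2 + 5*s + 9.86 = 0 → Poles: -2.5 + 1.9j, -2.5 - 1.9j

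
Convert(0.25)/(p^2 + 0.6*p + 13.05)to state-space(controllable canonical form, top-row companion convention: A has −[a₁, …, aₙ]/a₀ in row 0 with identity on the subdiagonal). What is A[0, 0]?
Reachable canonical form for den = p^2 + 0.6*p + 13.05: top row of A = -[a₁,a₂,...,aₙ]/a₀, ones on the subdiagonal, zeros elsewhere.
A = [[-0.6, -13.05], [1, 0]].
A[0,0] = -0.6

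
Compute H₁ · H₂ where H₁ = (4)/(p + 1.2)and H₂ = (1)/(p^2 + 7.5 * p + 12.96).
Series: H = H₁ · H₂ = (n₁·n₂)/(d₁·d₂).
Num: n₁·n₂ = 4. Den: d₁·d₂ = p^3 + 8.7*p^2 + 21.96*p + 15.552.
H(p) = (4)/(p^3 + 8.7*p^2 + 21.96*p + 15.552)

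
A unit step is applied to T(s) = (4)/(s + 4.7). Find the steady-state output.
FVT: lim_{t→∞} y(t) = lim_{s→0} s*Y(s) where Y(s) = T(s)/s.
= lim_{s→0} T(s) = T(0) = num(0)/den(0) = 4/4.7 = 0.8511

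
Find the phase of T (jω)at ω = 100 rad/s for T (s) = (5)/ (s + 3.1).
Substitute s = j*100: T(j100) = 0.00154851 - 0.049952j.
∠T(j100) = atan2(Im, Re) = atan2(-0.049952, 0.00154851) = -88.22°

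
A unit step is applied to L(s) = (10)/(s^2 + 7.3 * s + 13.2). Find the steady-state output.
FVT: lim_{t→∞} y(t) = lim_{s→0} s*Y(s) where Y(s) = L(s)/s.
= lim_{s→0} L(s) = L(0) = num(0)/den(0) = 10/13.2 = 0.7576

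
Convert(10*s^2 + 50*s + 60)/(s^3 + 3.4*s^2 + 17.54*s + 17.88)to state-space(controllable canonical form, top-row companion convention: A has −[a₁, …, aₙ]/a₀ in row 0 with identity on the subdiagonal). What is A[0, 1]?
Reachable canonical form for den = s^3 + 3.4*s^2 + 17.54*s + 17.88: top row of A = -[a₁,a₂,...,aₙ]/a₀, ones on the subdiagonal, zeros elsewhere.
A = [[-3.4, -17.54, -17.88], [1, 0, 0], [0, 1, 0]].
A[0,1] = -17.54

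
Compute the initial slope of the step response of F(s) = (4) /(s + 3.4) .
IVT: y'(0⁺) = lim_{s→∞} s²·Y(s) = lim_{s→∞} s·F(s).
deg(num) = 0, deg(den) = 1, relative degree = 1, so s·F(s) → (leading num)/(leading den) = 4/1 = 4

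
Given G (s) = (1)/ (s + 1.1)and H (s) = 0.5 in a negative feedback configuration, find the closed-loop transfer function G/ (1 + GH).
Closed-loop T = G/(1+GH).
Numerator: G_num * H_den = 1.
Denominator: G_den * H_den + G_num * H_num = (s + 1.1) + (0.5) = s + 1.6.
T(s) = (1)/(s + 1.6)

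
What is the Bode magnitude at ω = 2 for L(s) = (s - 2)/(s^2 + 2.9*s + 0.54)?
Substitute s = j*2: L(j2) = 0.406037 + 0.102605j.
|L(j2)| = sqrt(Re² + Im²) = 0.4188.
20*log₁₀(0.4188) = -7.56 dB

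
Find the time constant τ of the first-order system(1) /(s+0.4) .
First-order system: τ = -1/pole. Pole = -0.4. τ = -1/(-0.4) = 2.5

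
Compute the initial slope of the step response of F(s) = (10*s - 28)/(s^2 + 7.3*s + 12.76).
IVT: y'(0⁺) = lim_{s→∞} s²·Y(s) = lim_{s→∞} s·F(s).
deg(num) = 1, deg(den) = 2, relative degree = 1, so s·F(s) → (leading num)/(leading den) = 10/1 = 10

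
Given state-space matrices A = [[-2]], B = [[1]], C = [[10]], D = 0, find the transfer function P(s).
P(s) = C(sI - A)⁻¹B + D.
Characteristic polynomial det(sI - A) = s + 2.
Numerator from C·adj(sI-A)·B + D·det(sI-A) = 10.
P(s) = (10)/(s + 2)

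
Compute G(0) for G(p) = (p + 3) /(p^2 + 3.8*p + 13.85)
DC gain = G(0) = num(0)/den(0) = 3/13.85 = 0.2166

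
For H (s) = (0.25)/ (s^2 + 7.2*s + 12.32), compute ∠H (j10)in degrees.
Substitute s = j*10: H(j10) = -0.00170295 - 0.00139841j.
∠H(j10) = atan2(Im, Re) = atan2(-0.00139841, -0.00170295) = -140.61°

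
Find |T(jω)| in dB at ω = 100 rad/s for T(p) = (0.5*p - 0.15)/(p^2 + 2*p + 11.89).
Substitute p = j*100: T(j100) = 0.00011521 - 0.00500365j.
|T(j100)| = sqrt(Re² + Im²) = 0.005005.
20*log₁₀(0.005005) = -46.01 dB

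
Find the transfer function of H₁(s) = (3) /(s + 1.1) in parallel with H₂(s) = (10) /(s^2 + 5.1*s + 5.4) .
Parallel: H = H₁ + H₂ = (n₁·d₂ + n₂·d₁)/(d₁·d₂).
n₁·d₂ = 3*s^2 + 15.3*s + 16.2. n₂·d₁ = 10*s + 11. Sum = 3*s^2 + 25.3*s + 27.2. d₁·d₂ = s^3 + 6.2*s^2 + 11.01*s + 5.94.
H(s) = (3*s^2 + 25.3*s + 27.2)/(s^3 + 6.2*s^2 + 11.01*s + 5.94)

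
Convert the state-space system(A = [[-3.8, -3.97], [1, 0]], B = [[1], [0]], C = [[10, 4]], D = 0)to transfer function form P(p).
P(p) = C(pI - A)⁻¹B + D.
Characteristic polynomial det(pI - A) = p^2 + 3.8*p + 3.97.
Numerator from C·adj(pI-A)·B + D·det(pI-A) = 10*p + 4.
P(p) = (10*p + 4)/(p^2 + 3.8*p + 3.97)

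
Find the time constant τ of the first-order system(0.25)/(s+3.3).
First-order system: τ = -1/pole. Pole = -3.3. τ = -1/(-3.3) = 0.303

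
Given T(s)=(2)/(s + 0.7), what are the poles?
Set denominator = 0: s + 0.7 = 0 → Poles: -0.7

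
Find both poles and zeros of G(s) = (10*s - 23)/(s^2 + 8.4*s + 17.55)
Set denominator = 0: s^2 + 8.4*s + 17.55 = (s + 3.9)(s + 4.5) = 0 → Poles: -3.9, -4.5
Set numerator = 0: 10*s - 23 = 0 → Zeros: 2.3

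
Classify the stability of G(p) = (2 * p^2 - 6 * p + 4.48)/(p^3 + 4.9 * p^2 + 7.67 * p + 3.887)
Denominator: p^3 + 4.9*p^2 + 7.67*p + 3.887 = (p + 1.3)(p + 2.3)(p + 1.3). Poles: -1.3, -1.3, -2.3. Stable (all poles in LHP)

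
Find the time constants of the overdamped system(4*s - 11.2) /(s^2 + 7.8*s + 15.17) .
Overdamped: real poles at -3.7, -4.1. τ = -1/pole → τ₁ = 0.2703, τ₂ = 0.2439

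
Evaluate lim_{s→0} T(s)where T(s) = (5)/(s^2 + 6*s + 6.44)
DC gain = T(0) = num(0)/den(0) = 5/6.44 = 0.7764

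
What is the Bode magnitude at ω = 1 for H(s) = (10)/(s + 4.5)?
Substitute s = j*1: H(j1) = 2.11765 - 0.470588j.
|H(j1)| = sqrt(Re² + Im²) = 2.169.
20*log₁₀(2.169) = 6.73 dB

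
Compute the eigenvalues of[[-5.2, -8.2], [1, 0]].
Eigenvalues solve det(λI - A) = 0.
Characteristic polynomial: λ^2 + 5.2*λ + 8.2 = 0.
Roots: -2.6 + 1.2j, -2.6 - 1.2j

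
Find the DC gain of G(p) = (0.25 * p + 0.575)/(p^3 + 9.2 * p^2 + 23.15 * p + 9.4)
DC gain = G(0) = num(0)/den(0) = 0.575/9.4 = 0.06117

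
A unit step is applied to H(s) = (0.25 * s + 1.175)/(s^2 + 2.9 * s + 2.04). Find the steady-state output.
FVT: lim_{t→∞} y(t) = lim_{s→0} s*Y(s) where Y(s) = H(s)/s.
= lim_{s→0} H(s) = H(0) = num(0)/den(0) = 1.175/2.04 = 0.576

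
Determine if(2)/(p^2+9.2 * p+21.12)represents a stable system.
Denominator: p^2 + 9.2*p + 21.12 = (p + 4.4)(p + 4.8). Poles: -4.4, -4.8. All Re(p)<0: Yes (stable)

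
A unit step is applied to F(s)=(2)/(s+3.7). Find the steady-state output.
FVT: lim_{t→∞} y(t) = lim_{s→0} s*Y(s) where Y(s) = F(s)/s.
= lim_{s→0} F(s) = F(0) = num(0)/den(0) = 2/3.7 = 0.5405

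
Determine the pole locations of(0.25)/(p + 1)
Set denominator = 0: p + 1 = 0 → Poles: -1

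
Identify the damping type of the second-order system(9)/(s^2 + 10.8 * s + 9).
Standard form: ωn²/(s²+2ζωn·s+ωn²) gives ωn=3, ζ=1.8.
Overdamped (ζ = 1.8 > 1)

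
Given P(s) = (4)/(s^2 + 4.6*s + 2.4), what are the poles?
Set denominator = 0: s^2 + 4.6*s + 2.4 = (s + 4)(s + 0.6) = 0 → Poles: -0.6, -4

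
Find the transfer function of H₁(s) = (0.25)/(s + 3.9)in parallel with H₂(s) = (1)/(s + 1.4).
Parallel: H = H₁ + H₂ = (n₁·d₂ + n₂·d₁)/(d₁·d₂).
n₁·d₂ = 0.25*s + 0.35. n₂·d₁ = s + 3.9. Sum = 1.25*s + 4.25. d₁·d₂ = s^2 + 5.3*s + 5.46.
H(s) = (1.25*s + 4.25)/(s^2 + 5.3*s + 5.46)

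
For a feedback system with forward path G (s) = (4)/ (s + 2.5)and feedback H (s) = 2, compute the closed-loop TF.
Closed-loop T = G/(1+GH).
Numerator: G_num * H_den = 4.
Denominator: G_den * H_den + G_num * H_num = (s + 2.5) + (8) = s + 10.5.
T(s) = (4)/(s + 10.5)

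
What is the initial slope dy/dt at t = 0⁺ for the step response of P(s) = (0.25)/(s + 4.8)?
IVT: y'(0⁺) = lim_{s→∞} s²·Y(s) = lim_{s→∞} s·P(s).
deg(num) = 0, deg(den) = 1, relative degree = 1, so s·P(s) → (leading num)/(leading den) = 0.25/1 = 0.25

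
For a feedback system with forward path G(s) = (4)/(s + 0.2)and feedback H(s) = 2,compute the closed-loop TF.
Closed-loop T = G/(1+GH).
Numerator: G_num * H_den = 4.
Denominator: G_den * H_den + G_num * H_num = (s + 0.2) + (8) = s + 8.2.
T(s) = (4)/(s + 8.2)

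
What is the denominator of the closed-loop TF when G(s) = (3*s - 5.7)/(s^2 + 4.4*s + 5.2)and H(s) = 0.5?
Characteristic poly = G_den * H_den + G_num * H_num = (s^2 + 4.4*s + 5.2) + (1.5*s - 2.85) = s^2 + 5.9*s + 2.35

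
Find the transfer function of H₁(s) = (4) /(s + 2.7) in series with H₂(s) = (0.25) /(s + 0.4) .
Series: H = H₁ · H₂ = (n₁·n₂)/(d₁·d₂).
Num: n₁·n₂ = 1. Den: d₁·d₂ = s^2 + 3.1*s + 1.08.
H(s) = (1)/(s^2 + 3.1*s + 1.08)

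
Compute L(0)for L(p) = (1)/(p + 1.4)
DC gain = L(0) = num(0)/den(0) = 1/1.4 = 0.7143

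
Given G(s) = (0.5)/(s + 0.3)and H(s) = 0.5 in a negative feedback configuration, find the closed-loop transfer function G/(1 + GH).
Closed-loop T = G/(1+GH).
Numerator: G_num * H_den = 0.5.
Denominator: G_den * H_den + G_num * H_num = (s + 0.3) + (0.25) = s + 0.55.
T(s) = (0.5)/(s + 0.55)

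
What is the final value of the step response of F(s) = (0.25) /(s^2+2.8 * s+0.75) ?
FVT: lim_{t→∞} y(t) = lim_{s→0} s*Y(s) where Y(s) = F(s)/s.
= lim_{s→0} F(s) = F(0) = num(0)/den(0) = 0.25/0.75 = 0.3333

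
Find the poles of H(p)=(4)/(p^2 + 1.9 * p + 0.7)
Set denominator = 0: p^2 + 1.9*p + 0.7 = (p + 0.5)(p + 1.4) = 0 → Poles: -0.5, -1.4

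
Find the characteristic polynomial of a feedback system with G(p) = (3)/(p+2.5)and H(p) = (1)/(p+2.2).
Characteristic poly = G_den * H_den + G_num * H_num = (p^2 + 4.7*p + 5.5) + (3) = p^2 + 4.7*p + 8.5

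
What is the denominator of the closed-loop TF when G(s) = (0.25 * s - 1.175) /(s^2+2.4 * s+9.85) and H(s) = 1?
Characteristic poly = G_den * H_den + G_num * H_num = (s^2 + 2.4*s + 9.85) + (0.25*s - 1.175) = s^2 + 2.65*s + 8.675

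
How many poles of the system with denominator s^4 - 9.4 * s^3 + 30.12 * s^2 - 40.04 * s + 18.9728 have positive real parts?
s^4 - 9.4*s^3 + 30.12*s^2 - 40.04*s + 18.9728 = (s - 2.2)(s - 1.4)(s - 1.4)(s - 4.4). Poles: 1.4, 1.4, 2.2, 4.4. RHP poles (Re>0): 4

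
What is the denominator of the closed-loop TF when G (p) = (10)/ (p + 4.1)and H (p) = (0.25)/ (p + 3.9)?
Characteristic poly = G_den * H_den + G_num * H_num = (p^2 + 8*p + 15.99) + (2.5) = p^2 + 8*p + 18.49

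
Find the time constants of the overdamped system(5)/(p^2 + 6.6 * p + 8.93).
Overdamped: real poles at -4.7, -1.9. τ = -1/pole → τ₁ = 0.2128, τ₂ = 0.5263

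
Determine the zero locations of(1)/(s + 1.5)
Numerator is a nonzero constant (1) → Zeros: none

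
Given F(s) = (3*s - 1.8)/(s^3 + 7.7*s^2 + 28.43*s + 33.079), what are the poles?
Set denominator = 0: s^3 + 7.7*s^2 + 28.43*s + 33.079 = (s + 1.9)(s^2 + 5.8*s + 17.41) = 0 → Poles: -1.9, -2.9 + 3j, -2.9 - 3j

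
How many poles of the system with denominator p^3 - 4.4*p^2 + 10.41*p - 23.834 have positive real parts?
p^3 - 4.4*p^2 + 10.41*p - 23.834 = (p - 3.4)(p^2 - p + 7.01). Poles: 0.5 + 2.6j, 0.5 - 2.6j, 3.4. RHP poles (Re>0): 3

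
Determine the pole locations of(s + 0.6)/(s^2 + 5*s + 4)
Set denominator = 0: s^2 + 5*s + 4 = (s + 4)(s + 1) = 0 → Poles: -1, -4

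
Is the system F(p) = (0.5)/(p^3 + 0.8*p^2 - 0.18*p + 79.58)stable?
Denominator: p^3 + 0.8*p^2 - 0.18*p + 79.58 = (p + 4.6)(p^2 - 3.8*p + 17.3). Poles: -4.6, 1.9 + 3.7j, 1.9 - 3.7j. All Re(p)<0: No (unstable)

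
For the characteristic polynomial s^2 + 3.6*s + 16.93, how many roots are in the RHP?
Poles: -1.8 + 3.7j, -1.8 - 3.7j. RHP poles (Re>0): 0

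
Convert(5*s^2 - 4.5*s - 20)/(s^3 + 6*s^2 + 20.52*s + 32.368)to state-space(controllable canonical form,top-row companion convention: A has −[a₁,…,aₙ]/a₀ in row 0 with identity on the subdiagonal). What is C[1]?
Reachable canonical form: C = numerator coefficients (right-aligned, zero-padded to length n).
num = 5*s^2 - 4.5*s - 20, C = [[5, -4.5, -20]].
C[1] = -4.5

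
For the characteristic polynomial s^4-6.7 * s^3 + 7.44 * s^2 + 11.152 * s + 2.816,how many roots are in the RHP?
s^4 - 6.7*s^3 + 7.44*s^2 + 11.152*s + 2.816 = (s - 4.4)(s + 0.4)(s - 3.2)(s + 0.5). Poles: -0.4, -0.5, 3.2, 4.4. RHP poles (Re>0): 2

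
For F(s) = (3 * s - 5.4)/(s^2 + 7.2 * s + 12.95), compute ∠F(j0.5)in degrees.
Substitute s = j*0.5: F(j0.5) = -0.362582 + 0.22089j.
∠F(j0.5) = atan2(Im, Re) = atan2(0.22089, -0.362582) = 148.65°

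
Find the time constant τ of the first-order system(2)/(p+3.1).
First-order system: τ = -1/pole. Pole = -3.1. τ = -1/(-3.1) = 0.3226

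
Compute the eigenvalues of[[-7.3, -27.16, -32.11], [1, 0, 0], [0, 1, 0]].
Eigenvalues solve det(λI - A) = 0.
Characteristic polynomial: λ^3 + 7.3*λ^2 + 27.16*λ + 32.11 = 0.
Factor: (λ + 1.9)(λ^2 + 5.4*λ + 16.9) = 0.
Roots: -1.9, -2.7 + 3.1j, -2.7 - 3.1j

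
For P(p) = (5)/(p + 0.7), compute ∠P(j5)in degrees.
Substitute p = j*5: P(j5) = 0.137309 - 0.980777j.
∠P(j5) = atan2(Im, Re) = atan2(-0.980777, 0.137309) = -82.03°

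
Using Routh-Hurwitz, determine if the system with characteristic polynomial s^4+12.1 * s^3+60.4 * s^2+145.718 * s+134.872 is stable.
Routh array:
s^4: [1, 60.4, 134.872]; s^3: [12.1, 145.718]; s^2: [48.3572, 134.872]; s^1: [111.97]; s^0: [134.872]
First column: [1, 12.1, 48.3572, 111.97, 134.872]. Sign changes = 0.
Yes, stable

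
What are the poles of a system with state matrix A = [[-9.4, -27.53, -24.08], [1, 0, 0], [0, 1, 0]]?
Eigenvalues solve det(λI - A) = 0.
Characteristic polynomial: λ^3 + 9.4*λ^2 + 27.53*λ + 24.08 = 0.
Factor: (λ + 3.5)(λ + 4.3)(λ + 1.6) = 0.
Roots: -1.6, -3.5, -4.3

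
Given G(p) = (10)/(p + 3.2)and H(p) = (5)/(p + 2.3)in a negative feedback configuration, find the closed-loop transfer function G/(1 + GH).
Closed-loop T = G/(1+GH).
Numerator: G_num * H_den = 10*p + 23.
Denominator: G_den * H_den + G_num * H_num = (p^2 + 5.5*p + 7.36) + (50) = p^2 + 5.5*p + 57.36.
T(p) = (10*p + 23)/(p^2 + 5.5*p + 57.36)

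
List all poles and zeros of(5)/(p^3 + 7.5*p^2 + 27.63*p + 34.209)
Set denominator = 0: p^3 + 7.5*p^2 + 27.63*p + 34.209 = (p + 2.1)(p^2 + 5.4*p + 16.29) = 0 → Poles: -2.1, -2.7 + 3j, -2.7 - 3j
Numerator is a nonzero constant (5) → Zeros: none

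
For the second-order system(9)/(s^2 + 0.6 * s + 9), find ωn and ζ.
Standard form: ωn²/(s²+2ζωn·s+ωn²).
const=9=ωn² → ωn=3, s coeff=0.6=2ζωn → ζ=0.1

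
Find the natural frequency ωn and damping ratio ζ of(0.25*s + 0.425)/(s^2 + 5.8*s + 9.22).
Underdamped: complex pole -2.9 + 0.9j. ωn = |pole| = 3.036, ζ = -Re(pole)/ωn = 0.9551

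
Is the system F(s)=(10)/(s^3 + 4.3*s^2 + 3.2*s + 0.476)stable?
Denominator: s^3 + 4.3*s^2 + 3.2*s + 0.476 = (s + 3.4)(s + 0.7)(s + 0.2). Poles: -0.2, -0.7, -3.4. All Re(p)<0: Yes (stable)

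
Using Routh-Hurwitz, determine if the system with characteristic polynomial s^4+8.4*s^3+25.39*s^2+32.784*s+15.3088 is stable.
Routh array:
s^4: [1, 25.39, 15.3088]; s^3: [8.4, 32.784]; s^2: [21.4871, 15.3088]; s^1: [26.7993]; s^0: [15.3088]
First column: [1, 8.4, 21.4871, 26.7993, 15.3088]. Sign changes = 0.
Yes, stable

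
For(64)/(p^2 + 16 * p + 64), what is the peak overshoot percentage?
Standard form: ωn²/(p²+2ζωn·p+ωn²) → ωn = 8, ζ = 1.
ζ ≥ 1, so the response is non-oscillatory: peak overshoot = 0%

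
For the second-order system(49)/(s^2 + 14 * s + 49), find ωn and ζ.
Standard form: ωn²/(s²+2ζωn·s+ωn²).
const=49=ωn² → ωn=7, s coeff=14=2ζωn → ζ=1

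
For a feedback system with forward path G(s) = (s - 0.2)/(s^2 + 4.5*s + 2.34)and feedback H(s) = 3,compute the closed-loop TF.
Closed-loop T = G/(1+GH).
Numerator: G_num * H_den = s - 0.2.
Denominator: G_den * H_den + G_num * H_num = (s^2 + 4.5*s + 2.34) + (3*s - 0.6) = s^2 + 7.5*s + 1.74.
T(s) = (s - 0.2)/(s^2 + 7.5*s + 1.74)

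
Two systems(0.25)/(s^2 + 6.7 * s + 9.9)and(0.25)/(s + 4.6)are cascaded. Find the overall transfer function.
Series: H = H₁ · H₂ = (n₁·n₂)/(d₁·d₂).
Num: n₁·n₂ = 0.0625. Den: d₁·d₂ = s^3 + 11.3*s^2 + 40.72*s + 45.54.
H(s) = (0.0625)/(s^3 + 11.3*s^2 + 40.72*s + 45.54)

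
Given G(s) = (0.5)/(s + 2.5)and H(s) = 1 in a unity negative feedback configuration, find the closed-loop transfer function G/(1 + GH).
Closed-loop T = G/(1+GH).
Numerator: G_num * H_den = 0.5.
Denominator: G_den * H_den + G_num * H_num = (s + 2.5) + (0.5) = s + 3.
T(s) = (0.5)/(s + 3)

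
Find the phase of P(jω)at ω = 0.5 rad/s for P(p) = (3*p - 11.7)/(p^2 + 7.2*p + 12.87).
Substitute p = j*0.5: P(j0.5) = -0.825981 + 0.354479j.
∠P(j0.5) = atan2(Im, Re) = atan2(0.354479, -0.825981) = 156.77°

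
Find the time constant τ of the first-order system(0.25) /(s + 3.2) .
First-order system: τ = -1/pole. Pole = -3.2. τ = -1/(-3.2) = 0.3125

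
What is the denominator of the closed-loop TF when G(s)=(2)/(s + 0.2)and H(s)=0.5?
Characteristic poly = G_den * H_den + G_num * H_num = (s + 0.2) + (1) = s + 1.2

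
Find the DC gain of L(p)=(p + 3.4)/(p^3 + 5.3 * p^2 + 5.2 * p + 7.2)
DC gain = L(0) = num(0)/den(0) = 3.4/7.2 = 0.4722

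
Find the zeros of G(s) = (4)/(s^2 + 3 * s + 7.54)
Numerator is a nonzero constant (4) → Zeros: none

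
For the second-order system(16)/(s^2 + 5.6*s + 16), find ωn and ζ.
Standard form: ωn²/(s²+2ζωn·s+ωn²).
const=16=ωn² → ωn=4, s coeff=5.6=2ζωn → ζ=0.7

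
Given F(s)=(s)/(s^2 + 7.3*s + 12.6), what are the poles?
Set denominator = 0: s^2 + 7.3*s + 12.6 = (s + 2.8)(s + 4.5) = 0 → Poles: -2.8, -4.5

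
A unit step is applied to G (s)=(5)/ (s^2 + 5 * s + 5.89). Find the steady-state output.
FVT: lim_{t→∞} y(t) = lim_{s→0} s*Y(s) where Y(s) = G(s)/s.
= lim_{s→0} G(s) = G(0) = num(0)/den(0) = 5/5.89 = 0.8489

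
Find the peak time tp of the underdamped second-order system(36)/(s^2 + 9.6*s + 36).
Standard form: ωn²/(s²+2ζωn·s+ωn²) → ωn = 6, ζ = 0.8.
ωd = ωn·√(1-ζ²) = 6·√(1-0.8²) = 3.6.
tp = π/ωd = π/3.6 = 0.8727 s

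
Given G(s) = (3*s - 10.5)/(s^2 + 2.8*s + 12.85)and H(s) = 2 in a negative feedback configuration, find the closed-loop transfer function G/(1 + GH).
Closed-loop T = G/(1+GH).
Numerator: G_num * H_den = 3*s - 10.5.
Denominator: G_den * H_den + G_num * H_num = (s^2 + 2.8*s + 12.85) + (6*s - 21) = s^2 + 8.8*s - 8.15.
T(s) = (3*s - 10.5)/(s^2 + 8.8*s - 8.15)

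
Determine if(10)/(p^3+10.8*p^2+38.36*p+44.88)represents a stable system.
Denominator: p^3 + 10.8*p^2 + 38.36*p + 44.88 = (p + 3)(p + 4.4)(p + 3.4). Poles: -3, -3.4, -4.4. All Re(p)<0: Yes (stable)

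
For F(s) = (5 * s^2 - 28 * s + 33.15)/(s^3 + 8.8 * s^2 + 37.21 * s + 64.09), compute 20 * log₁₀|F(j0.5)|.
Substitute s = j*0.5: F(j0.5) = 0.411222 - 0.348996j.
|F(j0.5)| = sqrt(Re² + Im²) = 0.5394.
20*log₁₀(0.5394) = -5.36 dB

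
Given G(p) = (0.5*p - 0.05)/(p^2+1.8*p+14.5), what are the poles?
Set denominator = 0: p^2 + 1.8*p + 14.5 = 0 → Poles: -0.9 + 3.7j, -0.9 - 3.7j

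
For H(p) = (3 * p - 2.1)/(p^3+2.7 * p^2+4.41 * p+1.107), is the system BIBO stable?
Denominator: p^3 + 2.7*p^2 + 4.41*p + 1.107 = (p + 0.3)(p^2 + 2.4*p + 3.69). Poles: -0.3, -1.2 + 1.5j, -1.2 - 1.5j. All Re(p)<0: Yes (stable)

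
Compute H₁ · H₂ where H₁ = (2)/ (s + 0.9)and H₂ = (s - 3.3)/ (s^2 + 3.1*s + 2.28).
Series: H = H₁ · H₂ = (n₁·n₂)/(d₁·d₂).
Num: n₁·n₂ = 2*s - 6.6. Den: d₁·d₂ = s^3 + 4*s^2 + 5.07*s + 2.052.
H(s) = (2*s - 6.6)/(s^3 + 4*s^2 + 5.07*s + 2.052)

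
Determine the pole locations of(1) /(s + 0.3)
Set denominator = 0: s + 0.3 = 0 → Poles: -0.3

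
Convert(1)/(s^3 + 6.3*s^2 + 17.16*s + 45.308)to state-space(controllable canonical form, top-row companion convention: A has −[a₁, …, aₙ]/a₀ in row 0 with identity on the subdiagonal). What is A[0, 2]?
Reachable canonical form for den = s^3 + 6.3*s^2 + 17.16*s + 45.308: top row of A = -[a₁,a₂,...,aₙ]/a₀, ones on the subdiagonal, zeros elsewhere.
A = [[-6.3, -17.16, -45.308], [1, 0, 0], [0, 1, 0]].
A[0,2] = -45.308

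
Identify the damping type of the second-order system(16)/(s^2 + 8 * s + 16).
Standard form: ωn²/(s²+2ζωn·s+ωn²) gives ωn=4, ζ=1.
Critically damped (ζ = 1)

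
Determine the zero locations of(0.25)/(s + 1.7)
Numerator is a nonzero constant (0.25) → Zeros: none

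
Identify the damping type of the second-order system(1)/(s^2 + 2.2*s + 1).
Standard form: ωn²/(s²+2ζωn·s+ωn²) gives ωn=1, ζ=1.1.
Overdamped (ζ = 1.1 > 1)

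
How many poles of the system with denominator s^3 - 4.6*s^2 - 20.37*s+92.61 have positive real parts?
s^3 - 4.6*s^2 - 20.37*s + 92.61 = (s - 4.2)(s + 4.5)(s - 4.9). Poles: -4.5, 4.2, 4.9. RHP poles (Re>0): 2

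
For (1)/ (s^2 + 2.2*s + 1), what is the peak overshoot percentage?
Standard form: ωn²/(s²+2ζωn·s+ωn²) → ωn = 1, ζ = 1.1.
ζ ≥ 1, so the response is non-oscillatory: peak overshoot = 0%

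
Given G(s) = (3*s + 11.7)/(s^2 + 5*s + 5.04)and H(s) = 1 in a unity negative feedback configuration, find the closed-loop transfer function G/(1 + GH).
Closed-loop T = G/(1+GH).
Numerator: G_num * H_den = 3*s + 11.7.
Denominator: G_den * H_den + G_num * H_num = (s^2 + 5*s + 5.04) + (3*s + 11.7) = s^2 + 8*s + 16.74.
T(s) = (3*s + 11.7)/(s^2 + 8*s + 16.74)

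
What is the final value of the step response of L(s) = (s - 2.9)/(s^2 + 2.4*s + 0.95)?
FVT: lim_{t→∞} y(t) = lim_{s→0} s*Y(s) where Y(s) = L(s)/s.
= lim_{s→0} L(s) = L(0) = num(0)/den(0) = -2.9/0.95 = -3.053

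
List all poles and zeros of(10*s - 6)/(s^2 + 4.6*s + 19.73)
Set denominator = 0: s^2 + 4.6*s + 19.73 = 0 → Poles: -2.3 + 3.8j, -2.3 - 3.8j
Set numerator = 0: 10*s - 6 = 0 → Zeros: 0.6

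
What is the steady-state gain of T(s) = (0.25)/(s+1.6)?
DC gain = T(0) = num(0)/den(0) = 0.25/1.6 = 0.1562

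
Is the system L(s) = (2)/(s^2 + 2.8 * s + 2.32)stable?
Denominator: s^2 + 2.8*s + 2.32. Poles: -1.4 + 0.6j, -1.4 - 0.6j. All Re(p)<0: Yes (stable)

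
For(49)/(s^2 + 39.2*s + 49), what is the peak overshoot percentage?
Standard form: ωn²/(s²+2ζωn·s+ωn²) → ωn = 7, ζ = 2.8.
ζ ≥ 1, so the response is non-oscillatory: peak overshoot = 0%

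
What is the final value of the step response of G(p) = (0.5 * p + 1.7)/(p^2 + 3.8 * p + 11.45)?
FVT: lim_{t→∞} y(t) = lim_{p→0} p*Y(p) where Y(p) = G(p)/p.
= lim_{p→0} G(p) = G(0) = num(0)/den(0) = 1.7/11.45 = 0.1485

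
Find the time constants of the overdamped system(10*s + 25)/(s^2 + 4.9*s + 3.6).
Overdamped: real poles at -0.9, -4. τ = -1/pole → τ₁ = 1.111, τ₂ = 0.25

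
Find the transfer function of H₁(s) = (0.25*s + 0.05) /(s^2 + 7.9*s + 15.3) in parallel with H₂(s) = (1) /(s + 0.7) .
Parallel: H = H₁ + H₂ = (n₁·d₂ + n₂·d₁)/(d₁·d₂).
n₁·d₂ = 0.25*s^2 + 0.225*s + 0.035. n₂·d₁ = s^2 + 7.9*s + 15.3. Sum = 1.25*s^2 + 8.125*s + 15.335. d₁·d₂ = s^3 + 8.6*s^2 + 20.83*s + 10.71.
H(s) = (1.25*s^2 + 8.125*s + 15.335)/(s^3 + 8.6*s^2 + 20.83*s + 10.71)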